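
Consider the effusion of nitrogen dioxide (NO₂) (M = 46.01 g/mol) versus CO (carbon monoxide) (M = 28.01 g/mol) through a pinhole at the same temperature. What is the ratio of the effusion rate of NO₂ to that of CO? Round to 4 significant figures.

0.7802

From Graham's law, rate_NO₂/rate_CO = √(M_CO/M_NO₂) = √(28.01/46.01) = √0.6088 = 0.7802.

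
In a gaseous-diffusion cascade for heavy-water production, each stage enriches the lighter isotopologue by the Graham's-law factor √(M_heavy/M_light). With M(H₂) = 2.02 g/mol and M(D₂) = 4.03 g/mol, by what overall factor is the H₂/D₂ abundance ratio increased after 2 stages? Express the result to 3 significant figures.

After 2 stages the ratio has grown by (√(4.03/2.02))^2 = (4.03/2.02)^(2/2).
= 1.99505^1 = 2.00.

2.00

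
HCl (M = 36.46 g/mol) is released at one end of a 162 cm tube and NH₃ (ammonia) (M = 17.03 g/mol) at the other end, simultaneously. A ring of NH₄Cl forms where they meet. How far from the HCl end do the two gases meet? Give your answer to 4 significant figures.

Distances travelled in equal time are proportional to diffusion rates, so d_HCl/d_NH₃ = √(M_NH₃/M_HCl) = √(17.03/36.46) = 0.6834.
With d_HCl + d_NH₃ = 162 cm, d_NH₃ = 162/(1 + 0.6834) = 96.23 cm.
d_HCl = 162 − 96.23 = 65.77 cm.

65.77 cm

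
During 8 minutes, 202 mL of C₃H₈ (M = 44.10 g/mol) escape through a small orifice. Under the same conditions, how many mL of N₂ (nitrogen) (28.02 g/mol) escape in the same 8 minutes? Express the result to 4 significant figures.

By Graham's law, rate_N₂/rate_C₃H₈ = √(M_C₃H₈/M_N₂) = √(44.10/28.02) = √1.574 = 1.255.
So the volume for N₂ is 202 × 1.255 = 253.4 mL.

253.4 mL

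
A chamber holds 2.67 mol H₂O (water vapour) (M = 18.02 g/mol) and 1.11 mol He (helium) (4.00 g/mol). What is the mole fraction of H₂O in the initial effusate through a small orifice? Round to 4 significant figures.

0.5312

Rate_i ∝ x_i/√M_i (Graham's law weighted by mole fraction), so the effusate composition follows n_i/√M_i.
So x_H₂O in the escaping gas = (n_H₂O/√M_H₂O) / Σ(n_i/√M_i)
= (2.67/√18.02) / (2.67/√18.02 + 1.11/√4.00) = 0.6290/(0.6290 + 0.5550) = 0.5312.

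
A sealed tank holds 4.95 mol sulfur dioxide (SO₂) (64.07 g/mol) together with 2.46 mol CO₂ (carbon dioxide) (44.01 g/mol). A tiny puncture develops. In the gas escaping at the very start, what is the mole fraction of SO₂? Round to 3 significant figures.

Rate_i ∝ x_i/√M_i (Graham's law weighted by mole fraction), so the effusate composition follows n_i/√M_i.
So x_SO₂ in the escaping gas = (n_SO₂/√M_SO₂) / Σ(n_i/√M_i)
= (4.95/√64.07) / (4.95/√64.07 + 2.46/√44.01) = 0.6184/(0.6184 + 0.3708) = 0.625.

0.625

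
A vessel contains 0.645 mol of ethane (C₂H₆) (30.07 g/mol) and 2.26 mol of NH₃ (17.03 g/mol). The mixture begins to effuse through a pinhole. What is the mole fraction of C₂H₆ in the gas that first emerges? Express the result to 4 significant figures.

0.1768

Each component's effusion rate ∝ (its partial pressure)·(1/√M) ∝ n_i/√M_i.
x_C₂H₆(eff) = (n_C₂H₆/√M_C₂H₆) / (n_C₂H₆/√M_C₂H₆ + n_NH₃/√M_NH₃)
= (0.645/√30.07) / (0.645/√30.07 + 2.26/√17.03) = 0.1176/(0.1176 + 0.5476) = 0.1768.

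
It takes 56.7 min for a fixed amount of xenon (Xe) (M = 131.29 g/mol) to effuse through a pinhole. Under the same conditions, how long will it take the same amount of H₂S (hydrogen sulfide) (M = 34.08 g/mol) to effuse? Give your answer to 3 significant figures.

28.9 min

Using Graham's law: t_H₂S/t_Xe = √(M_H₂S/M_Xe) = √(34.08/131.29) = √0.2596 = 0.5095.
So the time for H₂S is 56.7 × 0.5095 = 28.9 min.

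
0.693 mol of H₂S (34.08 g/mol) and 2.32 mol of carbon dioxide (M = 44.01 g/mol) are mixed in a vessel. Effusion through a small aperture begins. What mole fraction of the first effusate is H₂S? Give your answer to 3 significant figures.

0.253

Effusion rate of each component ∝ n_i/√M_i (partial pressure × 1/√M).
So x_H₂S in the escaping gas = (n_H₂S/√M_H₂S) / Σ(n_i/√M_i)
= (0.693/√34.08) / (0.693/√34.08 + 2.32/√44.01) = 0.1187/(0.1187 + 0.3497) = 0.253.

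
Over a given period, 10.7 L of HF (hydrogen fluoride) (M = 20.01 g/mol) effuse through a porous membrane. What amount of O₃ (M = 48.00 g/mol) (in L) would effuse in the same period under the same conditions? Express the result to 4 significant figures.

By Graham's law, rate_O₃/rate_HF = √(M_HF/M_O₃) = √(20.01/48.00) = √0.4169 = 0.6457.
So the volume for O₃ is 10.7 × 0.6457 = 6.909 L.

6.909 L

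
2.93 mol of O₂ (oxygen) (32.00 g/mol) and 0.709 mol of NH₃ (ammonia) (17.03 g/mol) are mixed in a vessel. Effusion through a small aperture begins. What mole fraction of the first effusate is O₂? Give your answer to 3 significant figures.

0.751

The effusion rate of species i is ∝ p_i/√M_i ∝ n_i/√M_i.
So x_O₂ in the escaping gas = (n_O₂/√M_O₂) / Σ(n_i/√M_i)
= (2.93/√32.00) / (2.93/√32.00 + 0.709/√17.03) = 0.5180/(0.5180 + 0.1718) = 0.751.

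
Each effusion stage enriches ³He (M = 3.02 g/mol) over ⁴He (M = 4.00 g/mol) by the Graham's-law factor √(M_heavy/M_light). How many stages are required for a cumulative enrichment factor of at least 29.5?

Per stage α = (4.00/3.02)^(1/2) = 1.32450^0.5, giving ln α = 0.1405.
Need α^N ≥ 29.5 ⇒ N ≥ ln(29.5) / ln α = 3.384 / 0.1405 = 24.08.
Minimum whole number of stages: N = 25.

25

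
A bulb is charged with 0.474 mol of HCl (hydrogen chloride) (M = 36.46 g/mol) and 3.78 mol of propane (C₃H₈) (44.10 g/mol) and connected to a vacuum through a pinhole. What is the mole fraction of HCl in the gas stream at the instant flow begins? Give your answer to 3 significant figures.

0.121

Each component's effusion rate ∝ (its partial pressure)·(1/√M) ∝ n_i/√M_i.
Mole fraction of HCl in the effusate = (n_HCl/√M_HCl) / (n_HCl/√M_HCl + n_C₃H₈/√M_C₃H₈)
= (0.474/√36.46) / (0.474/√36.46 + 3.78/√44.10) = 0.07850/(0.07850 + 0.5692) = 0.121.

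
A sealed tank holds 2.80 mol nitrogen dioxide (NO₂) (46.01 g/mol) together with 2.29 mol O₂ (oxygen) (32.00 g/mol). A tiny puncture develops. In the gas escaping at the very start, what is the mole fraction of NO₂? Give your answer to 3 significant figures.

Effusion rate of each component ∝ n_i/√M_i (partial pressure × 1/√M).
x_NO₂(eff) = (n_NO₂/√M_NO₂) / (n_NO₂/√M_NO₂ + n_O₂/√M_O₂)
= (2.80/√46.01) / (2.80/√46.01 + 2.29/√32.00) = 0.4128/(0.4128 + 0.4048) = 0.505.

0.505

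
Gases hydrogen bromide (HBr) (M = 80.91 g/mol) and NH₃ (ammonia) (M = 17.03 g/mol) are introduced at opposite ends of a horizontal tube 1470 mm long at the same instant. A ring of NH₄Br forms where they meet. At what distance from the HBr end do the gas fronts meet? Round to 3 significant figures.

In equal time, each gas travels a distance ∝ its rate ∝ 1/√M, so d_HBr/d_NH₃ = √(M_NH₃/M_HBr) = √(17.03/80.91) = 0.4588.
With d_HBr + d_NH₃ = 1470 mm, d_NH₃ = 1470/(1 + 0.4588) = 1008 mm.
d_HBr = 1470 − 1008 = 462 mm.

462 mm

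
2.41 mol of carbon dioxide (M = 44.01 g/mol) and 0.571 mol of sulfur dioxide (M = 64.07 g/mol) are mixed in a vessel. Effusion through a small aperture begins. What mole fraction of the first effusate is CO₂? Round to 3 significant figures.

Rate_i ∝ x_i/√M_i (Graham's law weighted by mole fraction), so the effusate composition follows n_i/√M_i.
x_CO₂(eff) = (n_CO₂/√M_CO₂) / (n_CO₂/√M_CO₂ + n_SO₂/√M_SO₂)
= (2.41/√44.01) / (2.41/√44.01 + 0.571/√64.07) = 0.3633/(0.3633 + 0.07134) = 0.836.

0.836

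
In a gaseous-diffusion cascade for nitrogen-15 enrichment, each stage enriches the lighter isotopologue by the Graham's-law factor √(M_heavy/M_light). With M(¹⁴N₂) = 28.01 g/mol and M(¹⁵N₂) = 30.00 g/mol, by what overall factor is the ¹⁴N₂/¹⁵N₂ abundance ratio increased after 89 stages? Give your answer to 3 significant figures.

21.2

The single-stage factor is √(M_heavy/M_light), so 89 stages give [√(30.00/28.01)]^89 = (30.00/28.01)^(89/2).
= 1.07105^(89/2) = 21.2.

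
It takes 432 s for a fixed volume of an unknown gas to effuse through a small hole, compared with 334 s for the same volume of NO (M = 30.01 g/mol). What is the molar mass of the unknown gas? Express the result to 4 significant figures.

50.20 g/mol

Since effusion rate ∝ 1/√M, t_X/t_NO = √(M_X/M_NO).
432/334 = 1.293 = √(M_X/30.01)
M_X = 30.01 × 1.293² = 30.01 × 1.673 = 50.20 g/mol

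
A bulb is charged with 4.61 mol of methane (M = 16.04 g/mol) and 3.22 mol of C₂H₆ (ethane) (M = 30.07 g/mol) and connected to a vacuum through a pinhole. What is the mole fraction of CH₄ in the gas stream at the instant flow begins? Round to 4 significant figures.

0.6622

Effusion rate of each component ∝ n_i/√M_i (partial pressure × 1/√M).
So x_CH₄ in the escaping gas = (n_CH₄/√M_CH₄) / Σ(n_i/√M_i)
= (4.61/√16.04) / (4.61/√16.04 + 3.22/√30.07) = 1.151/(1.151 + 0.5872) = 0.6622.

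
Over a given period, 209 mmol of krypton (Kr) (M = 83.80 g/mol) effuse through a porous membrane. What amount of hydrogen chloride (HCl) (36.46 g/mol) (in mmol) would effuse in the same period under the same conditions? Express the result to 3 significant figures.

317 mmol

Since effusion rate ∝ 1/√M, rate_HCl/rate_Kr = √(M_Kr/M_HCl) = √(83.80/36.46) = √2.298 = 1.516.
So the amount for HCl is 209 × 1.516 = 317 mmol.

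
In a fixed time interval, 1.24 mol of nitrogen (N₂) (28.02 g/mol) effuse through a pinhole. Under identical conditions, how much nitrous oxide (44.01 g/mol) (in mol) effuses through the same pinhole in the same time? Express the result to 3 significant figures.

Since effusion rate ∝ 1/√M, rate_N₂O/rate_N₂ = √(M_N₂/M_N₂O) = √(28.02/44.01) = √0.6367 = 0.7979.
So the amount for N₂O is 1.24 × 0.7979 = 0.989 mol.

0.989 mol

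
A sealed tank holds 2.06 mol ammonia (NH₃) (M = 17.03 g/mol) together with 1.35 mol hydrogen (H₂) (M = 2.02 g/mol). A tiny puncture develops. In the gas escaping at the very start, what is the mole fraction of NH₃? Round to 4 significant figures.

0.3445

The effusion rate of species i is ∝ p_i/√M_i ∝ n_i/√M_i.
So x_NH₃ in the escaping gas = (n_NH₃/√M_NH₃) / Σ(n_i/√M_i)
= (2.06/√17.03) / (2.06/√17.03 + 1.35/√2.02) = 0.4992/(0.4992 + 0.9499) = 0.3445.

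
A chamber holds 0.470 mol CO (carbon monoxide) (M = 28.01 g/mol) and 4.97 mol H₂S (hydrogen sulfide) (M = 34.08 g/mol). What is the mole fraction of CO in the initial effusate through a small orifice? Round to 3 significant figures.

0.0945

Rate_i ∝ x_i/√M_i (Graham's law weighted by mole fraction), so the effusate composition follows n_i/√M_i.
Mole fraction of CO in the effusate = (n_CO/√M_CO) / (n_CO/√M_CO + n_H₂S/√M_H₂S)
= (0.470/√28.01) / (0.470/√28.01 + 4.97/√34.08) = 0.08881/(0.08881 + 0.8513) = 0.0945.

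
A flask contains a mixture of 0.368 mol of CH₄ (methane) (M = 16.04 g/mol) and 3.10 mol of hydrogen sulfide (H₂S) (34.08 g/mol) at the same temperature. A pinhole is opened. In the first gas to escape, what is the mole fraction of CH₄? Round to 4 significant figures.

Each component's effusion rate ∝ (its partial pressure)·(1/√M) ∝ n_i/√M_i.
So x_CH₄ in the escaping gas = (n_CH₄/√M_CH₄) / Σ(n_i/√M_i)
= (0.368/√16.04) / (0.368/√16.04 + 3.10/√34.08) = 0.09189/(0.09189 + 0.5310) = 0.1475.

0.1475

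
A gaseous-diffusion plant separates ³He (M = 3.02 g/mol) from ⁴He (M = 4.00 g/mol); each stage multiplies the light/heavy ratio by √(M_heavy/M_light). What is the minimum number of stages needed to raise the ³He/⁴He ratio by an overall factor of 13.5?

19

Single-stage factor α = √(4.00/3.02), so ln α = ½ ln(1.32450) = 0.1405.
Need α^N ≥ 13.5 ⇒ N ≥ ln(13.5) / ln α = 2.603 / 0.1405 = 18.52.
Minimum whole number of stages: N = 19.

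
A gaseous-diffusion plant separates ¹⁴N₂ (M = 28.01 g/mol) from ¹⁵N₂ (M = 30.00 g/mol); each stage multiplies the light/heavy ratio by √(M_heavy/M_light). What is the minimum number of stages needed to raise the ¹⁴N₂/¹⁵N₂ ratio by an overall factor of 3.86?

Per stage α = (30.00/28.01)^(1/2) = 1.07105^0.5, giving ln α = 0.03432.
Need α^N ≥ 3.86 ⇒ N ≥ ln(3.86) / ln α = 1.351 / 0.03432 = 39.36.
So at least 40 stages are needed.

40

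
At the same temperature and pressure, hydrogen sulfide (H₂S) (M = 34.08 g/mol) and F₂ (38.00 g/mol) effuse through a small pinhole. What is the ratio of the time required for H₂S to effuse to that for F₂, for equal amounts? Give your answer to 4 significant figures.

0.9470

Since effusion rate ∝ 1/√M, t_H₂S/t_F₂ = √(M_H₂S/M_F₂) = √(34.08/38.00) = √0.8968 = 0.9470.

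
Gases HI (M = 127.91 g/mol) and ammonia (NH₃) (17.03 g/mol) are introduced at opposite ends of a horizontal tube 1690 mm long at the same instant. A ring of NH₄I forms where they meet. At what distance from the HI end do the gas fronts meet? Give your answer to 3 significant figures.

452 mm

In equal time, each gas travels a distance ∝ its rate ∝ 1/√M, so d_HI/d_NH₃ = √(M_NH₃/M_HI) = √(17.03/127.91) = 0.3649.
With d_HI + d_NH₃ = 1690 mm, d_NH₃ = 1690/(1 + 0.3649) = 1238 mm.
d_HI = 1690 − 1238 = 452 mm.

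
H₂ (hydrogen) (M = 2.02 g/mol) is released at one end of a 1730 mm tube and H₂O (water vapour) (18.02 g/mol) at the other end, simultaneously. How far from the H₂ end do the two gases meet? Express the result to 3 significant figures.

Graham's law gives d_H₂/d_H₂O = rate_H₂/rate_H₂O = √(M_H₂O/M_H₂) = √(18.02/2.02) = 2.987.
With d_H₂ + d_H₂O = 1730 mm, d_H₂O = 1730/(1 + 2.987) = 433.9 mm.
d_H₂ = 1730 − 433.9 = 1300 mm.

1300 mm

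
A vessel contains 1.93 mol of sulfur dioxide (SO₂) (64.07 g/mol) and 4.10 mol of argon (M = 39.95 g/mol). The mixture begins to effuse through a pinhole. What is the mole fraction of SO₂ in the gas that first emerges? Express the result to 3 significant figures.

0.271

Each component's effusion rate ∝ (its partial pressure)·(1/√M) ∝ n_i/√M_i.
So x_SO₂ in the escaping gas = (n_SO₂/√M_SO₂) / Σ(n_i/√M_i)
= (1.93/√64.07) / (1.93/√64.07 + 4.10/√39.95) = 0.2411/(0.2411 + 0.6487) = 0.271.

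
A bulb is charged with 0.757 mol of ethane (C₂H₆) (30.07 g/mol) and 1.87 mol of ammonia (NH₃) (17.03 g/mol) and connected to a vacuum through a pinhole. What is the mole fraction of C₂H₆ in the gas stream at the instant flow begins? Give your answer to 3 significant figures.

The effusion rate of species i is ∝ p_i/√M_i ∝ n_i/√M_i.
So x_C₂H₆ in the escaping gas = (n_C₂H₆/√M_C₂H₆) / Σ(n_i/√M_i)
= (0.757/√30.07) / (0.757/√30.07 + 1.87/√17.03) = 0.1380/(0.1380 + 0.4531) = 0.234.

0.234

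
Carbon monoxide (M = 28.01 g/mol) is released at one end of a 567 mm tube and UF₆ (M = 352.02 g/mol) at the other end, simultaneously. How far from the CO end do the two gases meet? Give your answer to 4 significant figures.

442.2 mm

Distances travelled in equal time are proportional to diffusion rates, so d_CO/d_UF₆ = √(M_UF₆/M_CO) = √(352.02/28.01) = 3.545.
With d_CO + d_UF₆ = 567 mm, d_UF₆ = 567/(1 + 3.545) = 124.8 mm.
d_CO = 567 − 124.8 = 442.2 mm.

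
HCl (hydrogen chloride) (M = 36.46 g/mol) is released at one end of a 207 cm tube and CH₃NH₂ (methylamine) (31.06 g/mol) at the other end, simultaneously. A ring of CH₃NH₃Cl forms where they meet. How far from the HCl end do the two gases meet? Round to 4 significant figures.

Graham's law gives d_HCl/d_CH₃NH₂ = rate_HCl/rate_CH₃NH₂ = √(M_CH₃NH₂/M_HCl) = √(31.06/36.46) = 0.9230.
With d_HCl + d_CH₃NH₂ = 207 cm, d_CH₃NH₂ = 207/(1 + 0.9230) = 107.6 cm.
d_HCl = 207 − 107.6 = 99.35 cm.

99.35 cm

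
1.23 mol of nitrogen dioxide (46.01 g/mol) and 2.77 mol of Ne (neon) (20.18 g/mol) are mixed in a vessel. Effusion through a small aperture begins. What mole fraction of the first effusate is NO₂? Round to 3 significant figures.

Each component's effusion rate ∝ (its partial pressure)·(1/√M) ∝ n_i/√M_i.
Mole fraction of NO₂ in the effusate = (n_NO₂/√M_NO₂) / (n_NO₂/√M_NO₂ + n_Ne/√M_Ne)
= (1.23/√46.01) / (1.23/√46.01 + 2.77/√20.18) = 0.1813/(0.1813 + 0.6166) = 0.227.

0.227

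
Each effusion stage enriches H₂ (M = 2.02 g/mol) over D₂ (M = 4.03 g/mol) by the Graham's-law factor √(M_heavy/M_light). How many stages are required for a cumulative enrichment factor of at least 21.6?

With α = √(4.03/2.02) per stage, ln α = ½ ln(1.99505) = 0.3453.
Need α^N ≥ 21.6 ⇒ N ≥ ln(21.6) / ln α = 3.073 / 0.3453 = 8.90.
Minimum whole number of stages: N = 9.

9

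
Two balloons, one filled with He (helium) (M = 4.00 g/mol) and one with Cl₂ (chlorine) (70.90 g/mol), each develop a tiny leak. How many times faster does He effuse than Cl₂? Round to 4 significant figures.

Using Graham's law: rate_He/rate_Cl₂ = √(M_Cl₂/M_He) = √(70.90/4.00) = √17.73 = 4.210.

4.210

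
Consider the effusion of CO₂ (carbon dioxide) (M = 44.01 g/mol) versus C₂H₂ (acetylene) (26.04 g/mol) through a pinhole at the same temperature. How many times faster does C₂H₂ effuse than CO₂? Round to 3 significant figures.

1.30

Graham's law gives rate_C₂H₂/rate_CO₂ = √(M_CO₂/M_C₂H₂) = √(44.01/26.04) = √1.690 = 1.30.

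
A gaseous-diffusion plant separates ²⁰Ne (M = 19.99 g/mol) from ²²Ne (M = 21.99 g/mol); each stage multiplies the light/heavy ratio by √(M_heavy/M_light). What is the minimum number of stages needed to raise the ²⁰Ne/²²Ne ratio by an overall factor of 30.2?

Single-stage factor α = √(21.99/19.99), so ln α = ½ ln(1.10005) = 0.04768.
Need α^N ≥ 30.2 ⇒ N ≥ ln(30.2) / ln α = 3.408 / 0.04768 = 71.48.
Minimum whole number of stages: N = 72.

72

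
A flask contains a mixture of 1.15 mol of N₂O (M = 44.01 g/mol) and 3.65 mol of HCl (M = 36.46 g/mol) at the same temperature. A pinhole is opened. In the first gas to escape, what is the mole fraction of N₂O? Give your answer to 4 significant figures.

0.2229

Effusion rate of each component ∝ n_i/√M_i (partial pressure × 1/√M).
So x_N₂O in the escaping gas = (n_N₂O/√M_N₂O) / Σ(n_i/√M_i)
= (1.15/√44.01) / (1.15/√44.01 + 3.65/√36.46) = 0.1733/(0.1733 + 0.6045) = 0.2229.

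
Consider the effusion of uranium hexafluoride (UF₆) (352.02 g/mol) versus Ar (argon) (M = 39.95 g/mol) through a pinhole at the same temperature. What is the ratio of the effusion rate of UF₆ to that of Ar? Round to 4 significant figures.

0.3369

By Graham's law, rate_UF₆/rate_Ar = √(M_Ar/M_UF₆) = √(39.95/352.02) = √0.1135 = 0.3369.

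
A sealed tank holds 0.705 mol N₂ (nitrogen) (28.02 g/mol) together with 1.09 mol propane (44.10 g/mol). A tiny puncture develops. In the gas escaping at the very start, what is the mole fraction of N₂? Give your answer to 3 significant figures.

0.448

Effusion rate of each component ∝ n_i/√M_i (partial pressure × 1/√M).
x_N₂(eff) = (n_N₂/√M_N₂) / (n_N₂/√M_N₂ + n_C₃H₈/√M_C₃H₈)
= (0.705/√28.02) / (0.705/√28.02 + 1.09/√44.10) = 0.1332/(0.1332 + 0.1641) = 0.448.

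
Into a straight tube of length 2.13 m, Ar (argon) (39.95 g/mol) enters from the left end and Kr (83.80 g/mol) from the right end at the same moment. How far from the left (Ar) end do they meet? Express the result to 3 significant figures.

Graham's law gives d_Ar/d_Kr = rate_Ar/rate_Kr = √(M_Kr/M_Ar) = √(83.80/39.95) = 1.448.
With d_Ar + d_Kr = 2.13 m, d_Kr = 2.13/(1 + 1.448) = 0.8700 m.
d_Ar = 2.13 − 0.8700 = 1.26 m.

1.26 m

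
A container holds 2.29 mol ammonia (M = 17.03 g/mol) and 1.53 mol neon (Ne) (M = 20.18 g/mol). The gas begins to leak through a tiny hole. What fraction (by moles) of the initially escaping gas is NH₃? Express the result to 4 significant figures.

0.6197

Each component's effusion rate ∝ (its partial pressure)·(1/√M) ∝ n_i/√M_i.
So x_NH₃ in the escaping gas = (n_NH₃/√M_NH₃) / Σ(n_i/√M_i)
= (2.29/√17.03) / (2.29/√17.03 + 1.53/√20.18) = 0.5549/(0.5549 + 0.3406) = 0.6197.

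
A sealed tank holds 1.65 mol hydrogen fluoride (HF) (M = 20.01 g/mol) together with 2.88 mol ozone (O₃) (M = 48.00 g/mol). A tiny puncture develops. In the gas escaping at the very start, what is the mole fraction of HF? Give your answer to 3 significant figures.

Rate_i ∝ x_i/√M_i (Graham's law weighted by mole fraction), so the effusate composition follows n_i/√M_i.
So x_HF in the escaping gas = (n_HF/√M_HF) / Σ(n_i/√M_i)
= (1.65/√20.01) / (1.65/√20.01 + 2.88/√48.00) = 0.3689/(0.3689 + 0.4157) = 0.470.

0.470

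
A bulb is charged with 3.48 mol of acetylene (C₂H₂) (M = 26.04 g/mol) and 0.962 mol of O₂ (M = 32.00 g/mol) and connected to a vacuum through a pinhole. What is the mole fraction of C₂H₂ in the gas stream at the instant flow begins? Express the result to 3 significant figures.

Rate_i ∝ x_i/√M_i (Graham's law weighted by mole fraction), so the effusate composition follows n_i/√M_i.
x_C₂H₂(eff) = (n_C₂H₂/√M_C₂H₂) / (n_C₂H₂/√M_C₂H₂ + n_O₂/√M_O₂)
= (3.48/√26.04) / (3.48/√26.04 + 0.962/√32.00) = 0.6820/(0.6820 + 0.1701) = 0.800.

0.800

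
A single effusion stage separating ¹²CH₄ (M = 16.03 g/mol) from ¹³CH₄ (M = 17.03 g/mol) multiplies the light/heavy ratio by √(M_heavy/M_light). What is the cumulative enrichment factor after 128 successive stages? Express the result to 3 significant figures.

Overall factor = α^128 with α = √(17.03/16.03), i.e. (17.03/16.03)^(128/2).
= 1.06238^64 = 48.1.

48.1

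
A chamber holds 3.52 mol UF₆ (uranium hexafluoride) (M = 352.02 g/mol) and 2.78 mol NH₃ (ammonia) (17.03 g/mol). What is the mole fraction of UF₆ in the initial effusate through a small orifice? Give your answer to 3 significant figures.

The effusion rate of species i is ∝ p_i/√M_i ∝ n_i/√M_i.
Mole fraction of UF₆ in the effusate = (n_UF₆/√M_UF₆) / (n_UF₆/√M_UF₆ + n_NH₃/√M_NH₃)
= (3.52/√352.02) / (3.52/√352.02 + 2.78/√17.03) = 0.1876/(0.1876 + 0.6737) = 0.218.

0.218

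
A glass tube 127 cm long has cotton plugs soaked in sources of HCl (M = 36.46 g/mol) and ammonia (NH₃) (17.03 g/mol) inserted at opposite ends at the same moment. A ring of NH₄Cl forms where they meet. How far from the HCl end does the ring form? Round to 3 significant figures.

51.6 cm

In equal time, each gas travels a distance ∝ its rate ∝ 1/√M, so d_HCl/d_NH₃ = √(M_NH₃/M_HCl) = √(17.03/36.46) = 0.6834.
With d_HCl + d_NH₃ = 127 cm, d_NH₃ = 127/(1 + 0.6834) = 75.44 cm.
d_HCl = 127 − 75.44 = 51.6 cm.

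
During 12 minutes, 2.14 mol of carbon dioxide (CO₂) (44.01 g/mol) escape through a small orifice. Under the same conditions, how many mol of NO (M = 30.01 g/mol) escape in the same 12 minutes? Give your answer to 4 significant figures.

2.592 mol

From Graham's law, rate_NO/rate_CO₂ = √(M_CO₂/M_NO) = √(44.01/30.01) = √1.467 = 1.211.
So the amount for NO is 2.14 × 1.211 = 2.592 mol.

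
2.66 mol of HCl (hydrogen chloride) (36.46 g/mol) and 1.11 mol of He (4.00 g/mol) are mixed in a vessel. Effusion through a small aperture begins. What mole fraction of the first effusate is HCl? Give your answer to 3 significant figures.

The effusion rate of species i is ∝ p_i/√M_i ∝ n_i/√M_i.
Mole fraction of HCl in the effusate = (n_HCl/√M_HCl) / (n_HCl/√M_HCl + n_He/√M_He)
= (2.66/√36.46) / (2.66/√36.46 + 1.11/√4.00) = 0.4405/(0.4405 + 0.5550) = 0.443.

0.443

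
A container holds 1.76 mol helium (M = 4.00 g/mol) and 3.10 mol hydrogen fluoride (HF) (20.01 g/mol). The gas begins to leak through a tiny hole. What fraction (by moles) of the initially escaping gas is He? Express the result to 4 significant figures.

Rate_i ∝ x_i/√M_i (Graham's law weighted by mole fraction), so the effusate composition follows n_i/√M_i.
x_He(eff) = (n_He/√M_He) / (n_He/√M_He + n_HF/√M_HF)
= (1.76/√4.00) / (1.76/√4.00 + 3.10/√20.01) = 0.8800/(0.8800 + 0.6930) = 0.5594.

0.5594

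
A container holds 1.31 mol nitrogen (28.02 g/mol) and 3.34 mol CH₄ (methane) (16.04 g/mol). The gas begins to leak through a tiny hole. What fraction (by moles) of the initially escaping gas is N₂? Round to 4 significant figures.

0.2288

Each component's effusion rate ∝ (its partial pressure)·(1/√M) ∝ n_i/√M_i.
x_N₂(eff) = (n_N₂/√M_N₂) / (n_N₂/√M_N₂ + n_CH₄/√M_CH₄)
= (1.31/√28.02) / (1.31/√28.02 + 3.34/√16.04) = 0.2475/(0.2475 + 0.8340) = 0.2288.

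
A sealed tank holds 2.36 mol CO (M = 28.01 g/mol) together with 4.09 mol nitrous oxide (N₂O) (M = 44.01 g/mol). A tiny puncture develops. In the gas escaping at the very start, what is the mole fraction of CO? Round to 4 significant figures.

0.4197

Each component's effusion rate ∝ (its partial pressure)·(1/√M) ∝ n_i/√M_i.
Mole fraction of CO in the effusate = (n_CO/√M_CO) / (n_CO/√M_CO + n_N₂O/√M_N₂O)
= (2.36/√28.01) / (2.36/√28.01 + 4.09/√44.01) = 0.4459/(0.4459 + 0.6165) = 0.4197.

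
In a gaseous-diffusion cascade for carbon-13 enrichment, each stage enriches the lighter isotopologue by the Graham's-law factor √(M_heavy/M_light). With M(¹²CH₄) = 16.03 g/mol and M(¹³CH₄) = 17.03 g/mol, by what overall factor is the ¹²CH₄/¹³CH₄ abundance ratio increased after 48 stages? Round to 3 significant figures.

4.27

Overall factor = α^48 with α = √(17.03/16.03), i.e. (17.03/16.03)^(48/2).
= 1.06238^24 = 4.27.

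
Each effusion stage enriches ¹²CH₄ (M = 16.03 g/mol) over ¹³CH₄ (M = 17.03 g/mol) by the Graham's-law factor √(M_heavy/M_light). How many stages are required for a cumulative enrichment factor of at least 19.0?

98

With α = √(17.03/16.03) per stage, ln α = ½ ln(1.06238) = 0.03026.
Need α^N ≥ 19.0 ⇒ N ≥ ln(19.0) / ln α = 2.944 / 0.03026 = 97.31.
So at least 98 stages are needed.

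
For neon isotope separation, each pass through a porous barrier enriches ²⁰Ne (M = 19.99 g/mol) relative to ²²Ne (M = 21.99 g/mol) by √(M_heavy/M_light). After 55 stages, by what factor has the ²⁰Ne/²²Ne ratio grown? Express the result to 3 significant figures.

Each stage multiplies the ratio by α = √(21.99/19.99), so after 55 stages the overall factor is α^55 = (21.99/19.99)^(55/2).
= 1.10005^(55/2) = 13.8.

13.8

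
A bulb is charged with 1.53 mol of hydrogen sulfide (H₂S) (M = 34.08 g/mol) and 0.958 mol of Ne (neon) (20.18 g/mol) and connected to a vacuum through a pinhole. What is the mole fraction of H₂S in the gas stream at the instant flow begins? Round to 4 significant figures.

0.5514

Each component's effusion rate ∝ (its partial pressure)·(1/√M) ∝ n_i/√M_i.
So x_H₂S in the escaping gas = (n_H₂S/√M_H₂S) / Σ(n_i/√M_i)
= (1.53/√34.08) / (1.53/√34.08 + 0.958/√20.18) = 0.2621/(0.2621 + 0.2133) = 0.5514.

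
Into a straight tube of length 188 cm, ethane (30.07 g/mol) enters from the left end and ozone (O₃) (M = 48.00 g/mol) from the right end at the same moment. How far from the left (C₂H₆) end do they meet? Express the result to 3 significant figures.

105 cm

Distances travelled in equal time are proportional to diffusion rates, so d_C₂H₆/d_O₃ = √(M_O₃/M_C₂H₆) = √(48.00/30.07) = 1.263.
With d_C₂H₆ + d_O₃ = 188 cm, d_O₃ = 188/(1 + 1.263) = 83.06 cm.
d_C₂H₆ = 188 − 83.06 = 105 cm.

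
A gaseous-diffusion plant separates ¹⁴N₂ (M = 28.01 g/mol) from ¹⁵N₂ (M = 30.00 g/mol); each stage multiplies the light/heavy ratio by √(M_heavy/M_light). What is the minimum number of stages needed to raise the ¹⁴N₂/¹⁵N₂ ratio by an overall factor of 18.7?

With α = √(30.00/28.01) per stage, ln α = ½ ln(1.07105) = 0.03432.
Need α^N ≥ 18.7 ⇒ N ≥ ln(18.7) / ln α = 2.929 / 0.03432 = 85.34.
So at least 86 stages are needed.

86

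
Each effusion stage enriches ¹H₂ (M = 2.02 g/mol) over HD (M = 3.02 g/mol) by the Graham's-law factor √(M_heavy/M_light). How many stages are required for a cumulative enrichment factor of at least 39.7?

19

With α = √(3.02/2.02) per stage, ln α = ½ ln(1.49505) = 0.2011.
Need α^N ≥ 39.7 ⇒ N ≥ ln(39.7) / ln α = 3.681 / 0.2011 = 18.31.
Minimum whole number of stages: N = 19.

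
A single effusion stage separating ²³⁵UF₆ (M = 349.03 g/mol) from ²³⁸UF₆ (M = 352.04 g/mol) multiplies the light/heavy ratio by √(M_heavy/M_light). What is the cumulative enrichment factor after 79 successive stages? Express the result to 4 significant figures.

1.404

Each stage multiplies the ratio by α = √(352.04/349.03), so after 79 stages the overall factor is α^79 = (352.04/349.03)^(79/2).
= 1.00862^(79/2) = 1.404.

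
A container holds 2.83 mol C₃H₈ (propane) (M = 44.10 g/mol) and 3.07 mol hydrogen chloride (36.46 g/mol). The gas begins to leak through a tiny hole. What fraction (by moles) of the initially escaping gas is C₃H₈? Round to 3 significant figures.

Effusion rate of each component ∝ n_i/√M_i (partial pressure × 1/√M).
x_C₃H₈(eff) = (n_C₃H₈/√M_C₃H₈) / (n_C₃H₈/√M_C₃H₈ + n_HCl/√M_HCl)
= (2.83/√44.10) / (2.83/√44.10 + 3.07/√36.46) = 0.4262/(0.4262 + 0.5084) = 0.456.

0.456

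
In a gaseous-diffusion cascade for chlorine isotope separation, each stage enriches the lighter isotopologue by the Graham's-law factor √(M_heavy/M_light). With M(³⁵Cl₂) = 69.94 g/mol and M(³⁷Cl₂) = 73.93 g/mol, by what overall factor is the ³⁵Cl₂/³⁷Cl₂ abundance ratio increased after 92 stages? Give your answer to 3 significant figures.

After 92 stages the ratio has grown by (√(73.93/69.94))^92 = (73.93/69.94)^(92/2).
= 1.05705^46 = 12.8.

12.8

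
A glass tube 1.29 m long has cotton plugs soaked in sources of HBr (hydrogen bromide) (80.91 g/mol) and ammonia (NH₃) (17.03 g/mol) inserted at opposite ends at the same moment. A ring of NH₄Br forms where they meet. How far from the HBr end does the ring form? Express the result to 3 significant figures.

The fronts meet when d_HBr + d_NH₃ = L with d_HBr/d_NH₃ = √(M_NH₃/M_HBr) (Graham's law). Here √(M_NH₃/M_HBr) = √(17.03/80.91) = 0.4588.
With d_HBr + d_NH₃ = 1.29 m, d_NH₃ = 1.29/(1 + 0.4588) = 0.8843 m.
d_HBr = 1.29 − 0.8843 = 0.406 m.

0.406 m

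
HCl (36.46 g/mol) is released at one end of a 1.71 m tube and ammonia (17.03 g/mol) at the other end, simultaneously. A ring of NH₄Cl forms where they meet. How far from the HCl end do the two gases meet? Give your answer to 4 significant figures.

0.6942 m

The fronts meet when d_HCl + d_NH₃ = L with d_HCl/d_NH₃ = √(M_NH₃/M_HCl) (Graham's law). Here √(M_NH₃/M_HCl) = √(17.03/36.46) = 0.6834.
With d_HCl + d_NH₃ = 1.71 m, d_NH₃ = 1.71/(1 + 0.6834) = 1.016 m.
d_HCl = 1.71 − 1.016 = 0.6942 m.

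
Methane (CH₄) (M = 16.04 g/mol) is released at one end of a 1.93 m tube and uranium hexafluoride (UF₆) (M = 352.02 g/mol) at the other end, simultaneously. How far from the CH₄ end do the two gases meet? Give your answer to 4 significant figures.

The fronts meet when d_CH₄ + d_UF₆ = L with d_CH₄/d_UF₆ = √(M_UF₆/M_CH₄) (Graham's law). Here √(M_UF₆/M_CH₄) = √(352.02/16.04) = 4.685.
With d_CH₄ + d_UF₆ = 1.93 m, d_UF₆ = 1.93/(1 + 4.685) = 0.3395 m.
d_CH₄ = 1.93 − 0.3395 = 1.590 m.

1.590 m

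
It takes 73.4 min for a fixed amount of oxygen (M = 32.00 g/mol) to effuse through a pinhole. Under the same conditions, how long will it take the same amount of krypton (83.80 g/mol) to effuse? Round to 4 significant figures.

118.8 min

By Graham's law, t_Kr/t_O₂ = √(M_Kr/M_O₂) = √(83.80/32.00) = √2.619 = 1.618.
So the time for Kr is 73.4 × 1.618 = 118.8 min.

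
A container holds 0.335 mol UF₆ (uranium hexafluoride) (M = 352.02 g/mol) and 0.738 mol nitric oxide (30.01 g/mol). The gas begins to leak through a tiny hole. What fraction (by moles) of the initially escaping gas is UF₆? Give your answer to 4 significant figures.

0.1170

Each component's effusion rate ∝ (its partial pressure)·(1/√M) ∝ n_i/√M_i.
x_UF₆(eff) = (n_UF₆/√M_UF₆) / (n_UF₆/√M_UF₆ + n_NO/√M_NO)
= (0.335/√352.02) / (0.335/√352.02 + 0.738/√30.01) = 0.01786/(0.01786 + 0.1347) = 0.1170.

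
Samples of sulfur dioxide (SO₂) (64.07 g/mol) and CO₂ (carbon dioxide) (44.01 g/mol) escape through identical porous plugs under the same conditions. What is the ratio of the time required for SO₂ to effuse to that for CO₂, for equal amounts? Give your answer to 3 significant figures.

By Graham's law, t_SO₂/t_CO₂ = √(M_SO₂/M_CO₂) = √(64.07/44.01) = √1.456 = 1.21.

1.21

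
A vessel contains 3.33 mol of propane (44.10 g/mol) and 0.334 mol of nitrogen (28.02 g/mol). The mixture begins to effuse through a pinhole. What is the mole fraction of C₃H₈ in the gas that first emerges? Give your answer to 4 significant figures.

0.8882

The effusion rate of species i is ∝ p_i/√M_i ∝ n_i/√M_i.
Mole fraction of C₃H₈ in the effusate = (n_C₃H₈/√M_C₃H₈) / (n_C₃H₈/√M_C₃H₈ + n_N₂/√M_N₂)
= (3.33/√44.10) / (3.33/√44.10 + 0.334/√28.02) = 0.5014/(0.5014 + 0.06310) = 0.8882.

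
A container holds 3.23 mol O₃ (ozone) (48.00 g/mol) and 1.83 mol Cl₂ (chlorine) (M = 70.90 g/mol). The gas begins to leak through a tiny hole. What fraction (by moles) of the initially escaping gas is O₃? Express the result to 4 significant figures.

0.6820

The effusion rate of species i is ∝ p_i/√M_i ∝ n_i/√M_i.
x_O₃(eff) = (n_O₃/√M_O₃) / (n_O₃/√M_O₃ + n_Cl₂/√M_Cl₂)
= (3.23/√48.00) / (3.23/√48.00 + 1.83/√70.90) = 0.4662/(0.4662 + 0.2173) = 0.6820.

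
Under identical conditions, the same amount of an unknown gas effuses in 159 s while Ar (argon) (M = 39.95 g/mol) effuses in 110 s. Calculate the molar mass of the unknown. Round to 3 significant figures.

83.5 g/mol

By Graham's law, t_X/t_Ar = √(M_X/M_Ar).
159/110 = 1.445 = √(M_X/39.95)
M_X = 39.95 × 1.445² = 39.95 × 2.089 = 83.5 g/mol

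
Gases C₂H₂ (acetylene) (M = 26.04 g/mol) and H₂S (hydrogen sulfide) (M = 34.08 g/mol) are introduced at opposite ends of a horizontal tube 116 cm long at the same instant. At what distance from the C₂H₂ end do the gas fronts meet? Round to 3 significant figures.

61.9 cm

Graham's law gives d_C₂H₂/d_H₂S = rate_C₂H₂/rate_H₂S = √(M_H₂S/M_C₂H₂) = √(34.08/26.04) = 1.144.
With d_C₂H₂ + d_H₂S = 116 cm, d_H₂S = 116/(1 + 1.144) = 54.10 cm.
d_C₂H₂ = 116 − 54.10 = 61.9 cm.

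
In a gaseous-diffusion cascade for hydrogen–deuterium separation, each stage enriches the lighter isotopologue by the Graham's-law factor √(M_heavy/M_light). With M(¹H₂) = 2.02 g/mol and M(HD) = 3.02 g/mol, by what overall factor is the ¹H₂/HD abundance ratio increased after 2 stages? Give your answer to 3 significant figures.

The single-stage factor is √(M_heavy/M_light), so 2 stages give [√(3.02/2.02)]^2 = (3.02/2.02)^(2/2).
= 1.49505^1 = 1.50.

1.50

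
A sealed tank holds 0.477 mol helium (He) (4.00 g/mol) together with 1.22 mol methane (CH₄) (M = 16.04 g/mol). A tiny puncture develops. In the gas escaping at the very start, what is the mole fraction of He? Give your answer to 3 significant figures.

0.439

The effusion rate of species i is ∝ p_i/√M_i ∝ n_i/√M_i.
x_He(eff) = (n_He/√M_He) / (n_He/√M_He + n_CH₄/√M_CH₄)
= (0.477/√4.00) / (0.477/√4.00 + 1.22/√16.04) = 0.2385/(0.2385 + 0.3046) = 0.439.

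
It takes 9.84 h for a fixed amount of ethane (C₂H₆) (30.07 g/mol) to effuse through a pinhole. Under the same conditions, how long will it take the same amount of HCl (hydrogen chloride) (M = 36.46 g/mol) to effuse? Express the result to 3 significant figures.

10.8 h

Since effusion rate ∝ 1/√M, t_HCl/t_C₂H₆ = √(M_HCl/M_C₂H₆) = √(36.46/30.07) = √1.213 = 1.101.
So the time for HCl is 9.84 × 1.101 = 10.8 h.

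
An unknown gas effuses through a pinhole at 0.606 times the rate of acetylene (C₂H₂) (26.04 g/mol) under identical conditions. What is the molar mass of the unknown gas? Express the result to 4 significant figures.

70.91 g/mol

Using Graham's law: rate_X/rate_C₂H₂ = √(M_C₂H₂/M_X).
0.606 = √(26.04/M_X)
M_X = 26.04 / 0.606² = 26.04 / 0.3672 = 70.91 g/mol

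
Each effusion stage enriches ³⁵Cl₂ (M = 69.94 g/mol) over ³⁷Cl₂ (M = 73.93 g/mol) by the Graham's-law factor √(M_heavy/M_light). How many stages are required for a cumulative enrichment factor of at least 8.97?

80

With α = √(73.93/69.94) per stage, ln α = ½ ln(1.05705) = 0.02774.
Need α^N ≥ 8.97 ⇒ N ≥ ln(8.97) / ln α = 2.194 / 0.02774 = 79.09.
So at least 80 stages are needed.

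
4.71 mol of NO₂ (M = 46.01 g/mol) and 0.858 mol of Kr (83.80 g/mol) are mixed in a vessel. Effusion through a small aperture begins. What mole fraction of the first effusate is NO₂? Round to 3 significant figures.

The effusion rate of species i is ∝ p_i/√M_i ∝ n_i/√M_i.
Mole fraction of NO₂ in the effusate = (n_NO₂/√M_NO₂) / (n_NO₂/√M_NO₂ + n_Kr/√M_Kr)
= (4.71/√46.01) / (4.71/√46.01 + 0.858/√83.80) = 0.6944/(0.6944 + 0.09373) = 0.881.

0.881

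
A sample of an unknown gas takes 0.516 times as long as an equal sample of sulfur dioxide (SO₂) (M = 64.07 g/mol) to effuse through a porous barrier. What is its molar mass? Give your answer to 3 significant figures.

From Graham's law, t_X/t_SO₂ = √(M_X/M_SO₂).
0.516 = √(M_X/64.07)
M_X = 64.07 × 0.516² = 64.07 × 0.2663 = 17.1 g/mol

17.1 g/mol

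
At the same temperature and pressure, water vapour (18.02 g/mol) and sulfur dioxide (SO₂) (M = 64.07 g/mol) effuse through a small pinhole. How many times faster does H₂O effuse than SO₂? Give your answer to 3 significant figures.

Since effusion rate ∝ 1/√M, rate_H₂O/rate_SO₂ = √(M_SO₂/M_H₂O) = √(64.07/18.02) = √3.555 = 1.89.

1.89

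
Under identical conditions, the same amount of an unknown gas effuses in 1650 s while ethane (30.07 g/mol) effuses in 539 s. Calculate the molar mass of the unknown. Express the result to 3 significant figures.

By Graham's law, t_X/t_C₂H₆ = √(M_X/M_C₂H₆).
1650/539 = 3.061 = √(M_X/30.07)
M_X = 30.07 × 3.061² = 30.07 × 9.371 = 282 g/mol

282 g/mol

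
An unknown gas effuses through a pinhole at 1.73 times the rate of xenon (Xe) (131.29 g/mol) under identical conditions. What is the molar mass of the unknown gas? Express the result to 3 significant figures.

43.9 g/mol

Using Graham's law: rate_X/rate_Xe = √(M_Xe/M_X).
1.73 = √(131.29/M_X)
M_X = 131.29 / 1.73² = 131.29 / 2.993 = 43.9 g/mol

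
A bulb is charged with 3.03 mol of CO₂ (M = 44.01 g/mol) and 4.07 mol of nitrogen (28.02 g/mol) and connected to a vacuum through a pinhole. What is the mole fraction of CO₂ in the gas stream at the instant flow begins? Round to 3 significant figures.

0.373

Effusion rate of each component ∝ n_i/√M_i (partial pressure × 1/√M).
Mole fraction of CO₂ in the effusate = (n_CO₂/√M_CO₂) / (n_CO₂/√M_CO₂ + n_N₂/√M_N₂)
= (3.03/√44.01) / (3.03/√44.01 + 4.07/√28.02) = 0.4567/(0.4567 + 0.7689) = 0.373.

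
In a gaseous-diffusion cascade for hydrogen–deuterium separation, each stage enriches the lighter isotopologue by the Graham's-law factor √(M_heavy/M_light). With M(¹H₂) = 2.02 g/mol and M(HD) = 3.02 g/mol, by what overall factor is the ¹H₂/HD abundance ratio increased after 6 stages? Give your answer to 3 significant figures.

After 6 stages the ratio has grown by (√(3.02/2.02))^6 = (3.02/2.02)^(6/2).
= 1.49505^3 = 3.34.

3.34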